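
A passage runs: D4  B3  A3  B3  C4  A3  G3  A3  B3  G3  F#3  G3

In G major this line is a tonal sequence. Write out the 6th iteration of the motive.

The 4-note cells begin on D4, C4, B3 — each down a 2nd from the last.
Continuing the starts: A3 → G3 → F#3.
Statement 6 starts on F#3 and keeps the same diatonic contour: F#3 D3 C3 D3.

F#3 D3 C3 D3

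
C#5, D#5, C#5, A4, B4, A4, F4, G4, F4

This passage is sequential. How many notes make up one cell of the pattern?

3

9 notes total. Splitting into 3 groups of 3:
C#5 D#5 C#5 | A4 B4 A4 | F4 G4 F4
Every group is a transposition down a 3rd of the one before; no shorter unit works.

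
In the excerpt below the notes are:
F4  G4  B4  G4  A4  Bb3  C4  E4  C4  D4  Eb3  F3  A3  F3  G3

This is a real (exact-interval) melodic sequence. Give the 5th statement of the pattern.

Db2 Eb2 G2 Eb2 F2

The 5-note cells begin on F4, Bb3, Eb3 — each down a 5th from the last.
Continuing the starts: Ab2 → Db2.
Statement 5 starts on Db2 and keeps the same exact contour: Db2 Eb2 G2 Eb2 F2.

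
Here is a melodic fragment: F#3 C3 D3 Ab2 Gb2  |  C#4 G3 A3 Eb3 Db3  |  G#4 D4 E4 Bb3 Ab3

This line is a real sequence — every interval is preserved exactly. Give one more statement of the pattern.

D#5 A4 B4 F4 Eb4

Taking 5-note groups, the heads are F#3, C#4, G#4: the pattern moves up a 5th.
From D#5 the exact shape gives D#5 A4 B4 F4 Eb4.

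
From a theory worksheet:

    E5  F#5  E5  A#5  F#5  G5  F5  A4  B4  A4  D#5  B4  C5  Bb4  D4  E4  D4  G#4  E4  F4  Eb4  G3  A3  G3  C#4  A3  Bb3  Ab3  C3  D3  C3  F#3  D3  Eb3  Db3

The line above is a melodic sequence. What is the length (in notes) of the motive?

35 notes total. Splitting into 5 groups of 7:
E5 F#5 E5 A#5 F#5 G5 F5 | A4 B4 A4 D#5 B4 C5 Bb4 | D4 E4 D4 G#4 E4 F4 Eb4 | G3 A3 G3 C#4 A3 Bb3 Ab3 | C3 D3 C3 F#3 D3 Eb3 Db3
Every group is a transposition down a 5th of the one before; no shorter unit works.

7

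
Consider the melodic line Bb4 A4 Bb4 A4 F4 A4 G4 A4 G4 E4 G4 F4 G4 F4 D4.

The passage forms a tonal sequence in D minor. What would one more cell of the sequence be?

Unit = 5 notes; the statements start on Bb4, A4, G4, moving down a 2nd each time.
So cell 4 is F4 E4 F4 E4 C4.

F4 E4 F4 E4 C4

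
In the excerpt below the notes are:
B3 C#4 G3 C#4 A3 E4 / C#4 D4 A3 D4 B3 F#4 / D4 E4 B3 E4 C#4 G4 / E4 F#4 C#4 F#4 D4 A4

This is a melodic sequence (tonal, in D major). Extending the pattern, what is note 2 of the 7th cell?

With 6-note cells, note 2 of each statement runs C#4, D4, E4, F#4.
Carrying that up a 2nd forward: G4 → A4 → B4.

B4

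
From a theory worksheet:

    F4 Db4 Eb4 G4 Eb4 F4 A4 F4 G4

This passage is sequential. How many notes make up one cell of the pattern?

Try groups of 3 (3 cells in 9 notes):
F4 Db4 Eb4 | G4 Eb4 F4 | A4 F4 G4
That's a consistent up a 2nd shift per cell, and no other grouping gives one.

3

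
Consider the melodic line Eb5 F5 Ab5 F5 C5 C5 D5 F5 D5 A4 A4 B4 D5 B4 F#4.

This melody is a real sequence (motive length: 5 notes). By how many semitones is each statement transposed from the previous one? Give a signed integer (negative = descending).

-3

The 5-note cells begin on Eb5, C5, A4 — each down a 3rd from the last.
Eb5 to C5 spans -3 semitones.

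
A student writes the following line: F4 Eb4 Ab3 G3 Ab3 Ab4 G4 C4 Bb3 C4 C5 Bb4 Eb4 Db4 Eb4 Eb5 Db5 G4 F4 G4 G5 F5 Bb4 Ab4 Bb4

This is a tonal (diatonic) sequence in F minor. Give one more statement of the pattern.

With a 5-note motive the entries are F4, Ab4, C5, Eb5, G5, each up a 3rd from the previous.
So cell 6 is Bb5 Ab5 Db5 C5 Db5.

Bb5 Ab5 Db5 C5 Db5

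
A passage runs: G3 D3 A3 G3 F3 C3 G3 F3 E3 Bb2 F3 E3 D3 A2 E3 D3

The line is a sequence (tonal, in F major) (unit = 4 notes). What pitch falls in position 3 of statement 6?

C3

With 4-note cells, note 3 of each statement runs A3, G3, F3, E3.
Carrying that down a 2nd forward: D3 → C3.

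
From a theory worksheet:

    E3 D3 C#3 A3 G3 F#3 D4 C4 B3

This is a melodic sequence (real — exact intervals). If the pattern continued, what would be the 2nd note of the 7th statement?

Ab5

Grouping in 3s, the 2nd note of each cell is D3, G3, C4.
Each moves up a 4th. Continuing: F4 → Bb4 → Eb5 → Ab5.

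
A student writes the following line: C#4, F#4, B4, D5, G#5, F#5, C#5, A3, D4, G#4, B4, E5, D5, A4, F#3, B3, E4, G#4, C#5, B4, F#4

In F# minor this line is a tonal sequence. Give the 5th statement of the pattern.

Unit = 7 notes; the statements start on C#4, A3, F#3, moving down a 3rd each time.
Extending down a 3rd: D3 → B2.
From B2 the diatonic shape gives B2 E3 A3 C#4 F#4 E4 B3.

B2 E3 A3 C#4 F#4 E4 B3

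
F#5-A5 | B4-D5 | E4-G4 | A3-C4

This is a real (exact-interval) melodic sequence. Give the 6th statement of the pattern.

The 2-note cells begin on F#5, B4, E4, A3 — each down a 5th from the last.
Carrying on: D3 → G2.
From G2 the exact shape gives G2 Bb2.

G2 Bb2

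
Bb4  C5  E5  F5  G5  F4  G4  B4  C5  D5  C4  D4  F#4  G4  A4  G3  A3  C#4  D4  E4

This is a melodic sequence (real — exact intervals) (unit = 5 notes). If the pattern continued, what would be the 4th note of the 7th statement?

With 5-note cells, note 4 of each statement runs F5, C5, G4, D4.
Carrying that down a 4th forward: A3 → E3 → B2.

B2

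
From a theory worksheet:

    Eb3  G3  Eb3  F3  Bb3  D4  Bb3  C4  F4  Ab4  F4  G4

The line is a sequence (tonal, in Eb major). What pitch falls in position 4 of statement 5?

With 4-note cells, note 4 of each statement runs F3, C4, G4.
Each moves up a 5th. Continuing: D5 → Ab5.

Ab5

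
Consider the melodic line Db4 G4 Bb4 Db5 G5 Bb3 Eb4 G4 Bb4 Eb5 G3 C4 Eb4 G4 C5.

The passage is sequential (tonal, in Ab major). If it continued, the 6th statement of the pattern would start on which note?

Ab2

Taking 5-note groups, the heads are Db4, Bb3, G3: the pattern moves down a 3rd.
Continuing: Eb3 → C3 → Ab2. Statement 6 starts on Ab2.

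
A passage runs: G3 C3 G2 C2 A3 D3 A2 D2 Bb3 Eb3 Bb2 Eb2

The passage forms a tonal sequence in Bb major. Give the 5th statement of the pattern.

With a 4-note motive the entries are G3, A3, Bb3, each up a 2nd from the previous.
Carrying on: C4 → D4.
So cell 5 is D4 G3 D3 G2.

D4 G3 D3 G2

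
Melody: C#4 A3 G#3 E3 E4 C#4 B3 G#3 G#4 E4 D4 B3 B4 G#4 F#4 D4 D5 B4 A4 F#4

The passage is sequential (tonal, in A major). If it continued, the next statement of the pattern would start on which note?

The 4-note cells begin on C#4, E4, G#4, B4, D5 — each up a 3rd from the last.
One more step up a 3rd gives F#5.

F#5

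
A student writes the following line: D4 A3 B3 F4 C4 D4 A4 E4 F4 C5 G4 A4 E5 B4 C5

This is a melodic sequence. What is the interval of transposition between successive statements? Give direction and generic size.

up a 3rd

Unit = 3 notes; the statements start on D4, F4, A4, C5, E5, moving up a 3rd each time.
From D4 to F4: up a 3rd.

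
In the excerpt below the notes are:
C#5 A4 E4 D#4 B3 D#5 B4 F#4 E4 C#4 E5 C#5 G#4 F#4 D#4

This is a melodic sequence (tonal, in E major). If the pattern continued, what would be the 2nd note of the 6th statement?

Grouping in 5s, the 2nd note of each cell is A4, B4, C#5.
Carrying that up a 2nd forward: D#5 → E5 → F#5.

F#5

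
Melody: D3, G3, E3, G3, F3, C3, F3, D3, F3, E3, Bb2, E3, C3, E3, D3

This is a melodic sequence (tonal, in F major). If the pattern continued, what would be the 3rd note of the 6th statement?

With 5-note cells, note 3 of each statement runs E3, D3, C3.
Carrying that down a 2nd forward: Bb2 → A2 → G2.

G2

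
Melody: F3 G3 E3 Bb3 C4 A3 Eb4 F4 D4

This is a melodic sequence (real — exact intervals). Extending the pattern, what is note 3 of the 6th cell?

F5

Grouping in 3s, the 3rd note of each cell is E3, A3, D4.
Each moves up a 4th. Continuing: G4 → C5 → F5.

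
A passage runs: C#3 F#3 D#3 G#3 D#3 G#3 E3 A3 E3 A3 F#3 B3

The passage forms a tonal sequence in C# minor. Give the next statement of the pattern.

Unit = 4 notes; the statements start on C#3, D#3, E3, moving up a 2nd each time.
From F#3 the diatonic shape gives F#3 B3 G#3 C#4.

F#3 B3 G#3 C#4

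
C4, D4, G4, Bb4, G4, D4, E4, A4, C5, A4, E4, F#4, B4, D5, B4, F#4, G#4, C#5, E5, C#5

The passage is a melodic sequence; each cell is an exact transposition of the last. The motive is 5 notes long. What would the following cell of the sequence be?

G#4 A#4 D#5 F#5 D#5

Taking 5-note groups, the heads are C4, D4, E4, F#4: the pattern moves up a 2nd.
From G#4 the exact shape gives G#4 A#4 D#5 F#5 D#5.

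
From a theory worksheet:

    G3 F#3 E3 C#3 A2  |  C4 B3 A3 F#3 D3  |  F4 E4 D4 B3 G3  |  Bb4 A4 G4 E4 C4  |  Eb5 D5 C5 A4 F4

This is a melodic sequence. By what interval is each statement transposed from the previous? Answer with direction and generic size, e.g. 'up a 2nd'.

The 5-note cells begin on G3, C4, F4, Bb4, Eb5 — each up a 4th from the last.
From G3 to C4: up a 4th.

up a 4th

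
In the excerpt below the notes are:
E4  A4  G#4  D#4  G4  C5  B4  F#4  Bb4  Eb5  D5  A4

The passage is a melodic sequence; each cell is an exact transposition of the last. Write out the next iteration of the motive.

Db5 Gb5 F5 C5

The 4-note cells begin on E4, G4, Bb4 — each up a 3rd from the last.
From Db5 the exact shape gives Db5 Gb5 F5 C5.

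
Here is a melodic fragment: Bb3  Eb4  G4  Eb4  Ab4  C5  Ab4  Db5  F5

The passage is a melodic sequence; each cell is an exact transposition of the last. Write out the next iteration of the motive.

Unit = 3 notes; the statements start on Bb3, Eb4, Ab4, moving up a 4th each time.
Statement 4 starts on Db5 and keeps the same exact contour: Db5 Gb5 Bb5.

Db5 Gb5 Bb5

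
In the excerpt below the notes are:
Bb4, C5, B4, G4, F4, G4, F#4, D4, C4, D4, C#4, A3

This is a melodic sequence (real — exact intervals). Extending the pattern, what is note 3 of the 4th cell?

G#3

The unit is 4 notes. Position-3 pitches of the 3 shown cells: B4, F#4, C#4.
From C#4, down a 4th gives G#3.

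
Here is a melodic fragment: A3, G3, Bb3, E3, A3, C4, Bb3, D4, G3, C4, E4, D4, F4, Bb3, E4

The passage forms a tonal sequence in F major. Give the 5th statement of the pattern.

Taking 5-note groups, the heads are A3, C4, E4: the pattern moves up a 3rd.
Carrying on: G4 → Bb4.
Statement 5 starts on Bb4 and keeps the same diatonic contour: Bb4 A4 C5 F4 Bb4.

Bb4 A4 C5 F4 Bb4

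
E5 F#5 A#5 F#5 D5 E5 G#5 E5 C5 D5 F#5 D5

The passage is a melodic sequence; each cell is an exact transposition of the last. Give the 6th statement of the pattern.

Gb4 Ab4 C5 Ab4

Unit = 4 notes; the statements start on E5, D5, C5, moving down a 2nd each time.
Extending down a 2nd: Bb4 → Ab4 → Gb4.
Statement 6 starts on Gb4 and keeps the same exact contour: Gb4 Ab4 C5 Ab4.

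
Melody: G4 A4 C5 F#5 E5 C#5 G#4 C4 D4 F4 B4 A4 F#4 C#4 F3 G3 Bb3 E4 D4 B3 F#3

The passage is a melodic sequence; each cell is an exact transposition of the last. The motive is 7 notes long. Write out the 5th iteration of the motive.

Unit = 7 notes; the statements start on G4, C4, F3, moving down a 5th each time.
Extending down a 5th: Bb2 → Eb2.
Statement 5 starts on Eb2 and keeps the same exact contour: Eb2 F2 Ab2 D3 C3 A2 E2.

Eb2 F2 Ab2 D3 C3 A2 E2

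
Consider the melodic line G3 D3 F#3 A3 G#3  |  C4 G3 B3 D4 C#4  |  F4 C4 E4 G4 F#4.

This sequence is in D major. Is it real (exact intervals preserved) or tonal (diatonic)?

real

Each cell has the same semitone pattern (-5, 4, 3, -1) — intervals are preserved exactly.
And G#3 lies outside D major, so the sequence is real rather than tonal.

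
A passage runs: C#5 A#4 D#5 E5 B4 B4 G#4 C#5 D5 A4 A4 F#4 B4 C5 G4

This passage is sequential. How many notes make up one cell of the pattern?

5

15 notes total. Splitting into 3 groups of 5:
C#5 A#4 D#5 E5 B4 | B4 G#4 C#5 D5 A4 | A4 F#4 B4 C5 G4
Each cell is the previous one down a 2nd — so the unit is 5 notes.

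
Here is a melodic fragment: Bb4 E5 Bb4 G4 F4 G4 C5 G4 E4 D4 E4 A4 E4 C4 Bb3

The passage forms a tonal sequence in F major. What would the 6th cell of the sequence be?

With a 5-note motive the entries are Bb4, G4, E4, each down a 3rd from the previous.
Continuing the starts: C4 → A3 → F3.
Statement 6 starts on F3 and keeps the same diatonic contour: F3 Bb3 F3 D3 C3.

F3 Bb3 F3 D3 C3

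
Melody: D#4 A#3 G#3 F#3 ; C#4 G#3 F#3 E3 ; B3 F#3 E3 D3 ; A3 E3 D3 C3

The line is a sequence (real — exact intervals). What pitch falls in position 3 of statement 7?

Grouping in 4s, the 3rd note of each cell is G#3, F#3, E3, D3.
Carrying that down a 2nd forward: C3 → Bb2 → Ab2.

Ab2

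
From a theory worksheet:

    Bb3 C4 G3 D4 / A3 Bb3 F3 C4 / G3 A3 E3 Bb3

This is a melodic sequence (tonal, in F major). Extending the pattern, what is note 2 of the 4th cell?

G3

The unit is 4 notes. Position-2 pitches of the 3 shown cells: C4, Bb3, A3.
One more down a 2nd gives G3.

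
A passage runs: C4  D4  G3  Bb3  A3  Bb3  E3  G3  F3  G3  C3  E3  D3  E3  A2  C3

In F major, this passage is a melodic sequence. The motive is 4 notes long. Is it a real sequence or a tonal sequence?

tonal

Every note is diatonic to F major.
Cell 1 has +2 semitones from note 1 to 2, but cell 2 has +1 — the interval quality changes while the contour stays the same, which is the hallmark of a tonal sequence.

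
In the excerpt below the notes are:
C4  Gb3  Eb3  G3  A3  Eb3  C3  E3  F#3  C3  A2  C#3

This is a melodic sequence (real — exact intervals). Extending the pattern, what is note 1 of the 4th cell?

D#3

With 4-note cells, note 1 of each statement runs C4, A3, F#3.
One more down a 3rd gives D#3.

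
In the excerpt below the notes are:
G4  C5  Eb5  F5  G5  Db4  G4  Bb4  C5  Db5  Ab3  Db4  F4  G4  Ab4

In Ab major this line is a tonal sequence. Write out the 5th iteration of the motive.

Bb2 Eb3 G3 Ab3 Bb3

With a 5-note motive the entries are G4, Db4, Ab3, each down a 4th from the previous.
Carrying on: Eb3 → Bb2.
So cell 5 is Bb2 Eb3 G3 Ab3 Bb3.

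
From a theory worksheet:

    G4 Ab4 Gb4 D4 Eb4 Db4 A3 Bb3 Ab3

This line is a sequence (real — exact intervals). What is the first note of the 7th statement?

C#2

Taking 3-note groups, the heads are G4, D4, A3: the pattern moves down a 4th.
Continuing: E3 → B2 → F#2 → C#2. Statement 7 starts on C#2.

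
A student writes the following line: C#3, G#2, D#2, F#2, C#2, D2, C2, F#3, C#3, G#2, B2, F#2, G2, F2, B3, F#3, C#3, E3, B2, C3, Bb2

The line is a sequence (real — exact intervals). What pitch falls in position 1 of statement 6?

The unit is 7 notes. Position-1 pitches of the 3 shown cells: C#3, F#3, B3.
Each moves up a 4th. Continuing: E4 → A4 → D5.

D5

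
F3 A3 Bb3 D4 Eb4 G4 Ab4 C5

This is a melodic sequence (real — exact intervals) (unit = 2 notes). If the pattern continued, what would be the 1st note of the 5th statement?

Db5

The unit is 2 notes. Position-1 pitches of the 4 shown cells: F3, Bb3, Eb4, Ab4.
One more up a 4th gives Db5.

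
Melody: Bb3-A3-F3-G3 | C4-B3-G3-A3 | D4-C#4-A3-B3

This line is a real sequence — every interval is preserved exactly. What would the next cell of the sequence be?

E4 D#4 B3 C#4

With a 4-note motive the entries are Bb3, C4, D4, each up a 2nd from the previous.
Statement 4 starts on E4 and keeps the same exact contour: E4 D#4 B3 C#4.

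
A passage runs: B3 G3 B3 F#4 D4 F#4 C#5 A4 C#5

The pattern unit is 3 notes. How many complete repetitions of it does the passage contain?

3

9 notes in groups of 3 gives 9/3 = 3 statements.
Starts: B3, F#4, C#5 — each up a 5th.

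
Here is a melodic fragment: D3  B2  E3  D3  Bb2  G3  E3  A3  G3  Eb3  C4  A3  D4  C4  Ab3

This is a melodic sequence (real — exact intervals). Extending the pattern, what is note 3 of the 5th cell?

The unit is 5 notes. Position-3 pitches of the 3 shown cells: E3, A3, D4.
Extending up a 4th: G4 → C5.

C5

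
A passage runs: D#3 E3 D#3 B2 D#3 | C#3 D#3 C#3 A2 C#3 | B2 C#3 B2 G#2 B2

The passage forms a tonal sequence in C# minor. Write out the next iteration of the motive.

A2 B2 A2 F#2 A2

Unit = 5 notes; the statements start on D#3, C#3, B2, moving down a 2nd each time.
So cell 4 is A2 B2 A2 F#2 A2.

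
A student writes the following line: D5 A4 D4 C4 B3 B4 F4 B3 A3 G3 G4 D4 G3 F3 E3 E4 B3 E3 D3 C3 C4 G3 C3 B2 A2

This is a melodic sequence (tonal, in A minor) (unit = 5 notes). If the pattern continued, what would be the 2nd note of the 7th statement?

Grouping in 5s, the 2nd note of each cell is A4, F4, D4, B3, G3.
Carrying that down a 3rd forward: E3 → C3.

C3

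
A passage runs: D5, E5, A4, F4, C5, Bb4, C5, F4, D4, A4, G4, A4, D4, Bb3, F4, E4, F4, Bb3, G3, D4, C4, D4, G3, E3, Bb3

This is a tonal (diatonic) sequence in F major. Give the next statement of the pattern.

A3 Bb3 E3 C3 G3

Taking 5-note groups, the heads are D5, Bb4, G4, E4, C4: the pattern moves down a 3rd.
So cell 6 is A3 Bb3 E3 C3 G3.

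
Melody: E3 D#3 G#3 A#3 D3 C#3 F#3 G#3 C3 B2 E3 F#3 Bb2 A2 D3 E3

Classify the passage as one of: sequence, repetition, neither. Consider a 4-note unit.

sequence

Each 4-note cell is the previous one transposed down a 2nd.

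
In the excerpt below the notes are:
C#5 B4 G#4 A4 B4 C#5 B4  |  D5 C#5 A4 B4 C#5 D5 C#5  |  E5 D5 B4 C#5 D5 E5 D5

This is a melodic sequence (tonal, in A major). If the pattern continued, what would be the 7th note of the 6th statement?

G#5

With 7-note cells, note 7 of each statement runs B4, C#5, D5.
Extending up a 2nd: E5 → F#5 → G#5.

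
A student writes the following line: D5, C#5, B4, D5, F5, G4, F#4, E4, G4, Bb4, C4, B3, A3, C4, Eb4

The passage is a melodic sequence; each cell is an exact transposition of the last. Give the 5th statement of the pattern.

With a 5-note motive the entries are D5, G4, C4, each down a 5th from the previous.
Carrying on: F3 → Bb2.
So cell 5 is Bb2 A2 G2 Bb2 Db3.

Bb2 A2 G2 Bb2 Db3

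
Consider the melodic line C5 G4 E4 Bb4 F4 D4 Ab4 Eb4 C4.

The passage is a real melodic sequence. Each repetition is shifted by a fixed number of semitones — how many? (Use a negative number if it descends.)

-2

Unit = 3 notes; the statements start on C5, Bb4, Ab4, moving down a 2nd each time.
C5→Bb4 is 70 − 72 = -2 semitones.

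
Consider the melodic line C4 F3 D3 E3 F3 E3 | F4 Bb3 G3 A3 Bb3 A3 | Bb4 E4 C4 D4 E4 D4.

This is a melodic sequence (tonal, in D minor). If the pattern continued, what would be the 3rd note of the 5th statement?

The unit is 6 notes. Position-3 pitches of the 3 shown cells: D3, G3, C4.
Each moves up a 4th. Continuing: F4 → Bb4.

Bb4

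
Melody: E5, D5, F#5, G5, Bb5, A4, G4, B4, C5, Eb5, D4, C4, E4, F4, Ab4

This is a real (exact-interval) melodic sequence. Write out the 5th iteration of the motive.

Unit = 5 notes; the statements start on E5, A4, D4, moving down a 5th each time.
Extending down a 5th: G3 → C3.
Statement 5 starts on C3 and keeps the same exact contour: C3 Bb2 D3 Eb3 Gb3.

C3 Bb2 D3 Eb3 Gb3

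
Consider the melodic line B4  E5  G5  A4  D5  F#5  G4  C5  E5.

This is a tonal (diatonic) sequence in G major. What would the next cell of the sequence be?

With a 3-note motive the entries are B4, A4, G4, each down a 2nd from the previous.
From F#4 the diatonic shape gives F#4 B4 D5.

F#4 B4 D5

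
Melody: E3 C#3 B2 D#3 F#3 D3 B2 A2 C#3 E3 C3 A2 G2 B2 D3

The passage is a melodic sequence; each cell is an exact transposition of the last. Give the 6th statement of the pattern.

Gb2 Eb2 Db2 F2 Ab2

The 5-note cells begin on E3, D3, C3 — each down a 2nd from the last.
Carrying on: Bb2 → Ab2 → Gb2.
From Gb2 the exact shape gives Gb2 Eb2 Db2 F2 Ab2.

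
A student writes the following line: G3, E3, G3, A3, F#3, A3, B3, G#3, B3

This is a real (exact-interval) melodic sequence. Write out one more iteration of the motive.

The 3-note cells begin on G3, A3, B3 — each up a 2nd from the last.
So cell 4 is C#4 A#3 C#4.

C#4 A#3 C#4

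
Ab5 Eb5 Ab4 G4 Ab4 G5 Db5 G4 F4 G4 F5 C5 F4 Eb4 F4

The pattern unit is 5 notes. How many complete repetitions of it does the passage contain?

15 notes in groups of 5 gives 15/5 = 3 statements.
Starts: Ab5, G5, F5 — each down a 2nd.

3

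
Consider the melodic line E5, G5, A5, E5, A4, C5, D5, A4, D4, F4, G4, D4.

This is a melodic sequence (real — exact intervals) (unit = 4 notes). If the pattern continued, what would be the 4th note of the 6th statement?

F2

Grouping in 4s, the 4th note of each cell is E5, A4, D4.
Each moves down a 5th. Continuing: G3 → C3 → F2.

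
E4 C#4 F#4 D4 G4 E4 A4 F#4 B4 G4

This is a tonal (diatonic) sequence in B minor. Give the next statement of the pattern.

C#5 A4

With a 2-note motive the entries are E4, F#4, G4, A4, B4, each up a 2nd from the previous.
Statement 6 starts on C#5 and keeps the same diatonic contour: C#5 A4.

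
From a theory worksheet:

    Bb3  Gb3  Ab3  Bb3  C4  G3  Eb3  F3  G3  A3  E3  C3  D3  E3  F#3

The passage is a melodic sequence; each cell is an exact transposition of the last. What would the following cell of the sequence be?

C#3 A2 B2 C#3 D#3

Unit = 5 notes; the statements start on Bb3, G3, E3, moving down a 3rd each time.
So cell 4 is C#3 A2 B2 C#3 D#3.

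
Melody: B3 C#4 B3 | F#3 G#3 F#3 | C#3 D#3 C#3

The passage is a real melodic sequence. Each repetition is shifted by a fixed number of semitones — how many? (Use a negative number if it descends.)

-5

Unit = 3 notes; the statements start on B3, F#3, C#3, moving down a 4th each time.
Counting half-steps from B3 to F#3: -5.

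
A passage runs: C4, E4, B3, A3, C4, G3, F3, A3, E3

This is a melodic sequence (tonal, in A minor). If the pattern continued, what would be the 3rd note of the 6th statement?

With 3-note cells, note 3 of each statement runs B3, G3, E3.
Extending down a 3rd: C3 → A2 → F2.

F2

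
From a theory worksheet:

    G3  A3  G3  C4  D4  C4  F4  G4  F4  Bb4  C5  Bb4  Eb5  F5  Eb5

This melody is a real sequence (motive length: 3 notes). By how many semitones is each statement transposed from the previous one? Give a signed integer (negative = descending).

The 3-note cells begin on G3, C4, F4, Bb4, Eb5 — each up a 4th from the last.
G3→C4 is 60 − 55 = 5 semitones.

5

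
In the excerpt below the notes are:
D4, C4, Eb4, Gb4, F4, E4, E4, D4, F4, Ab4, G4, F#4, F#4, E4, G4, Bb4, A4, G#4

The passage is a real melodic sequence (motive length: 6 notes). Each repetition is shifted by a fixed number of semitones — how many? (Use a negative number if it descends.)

2

Taking 6-note groups, the heads are D4, E4, F#4: the pattern moves up a 2nd.
Counting half-steps from D4 to E4: 2.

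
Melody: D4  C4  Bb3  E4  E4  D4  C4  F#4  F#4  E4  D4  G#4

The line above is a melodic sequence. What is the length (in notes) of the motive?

Try groups of 4 (3 cells in 12 notes):
D4 C4 Bb3 E4 | E4 D4 C4 F#4 | F#4 E4 D4 G#4
Each cell is the previous one up a 2nd — so the unit is 4 notes.

4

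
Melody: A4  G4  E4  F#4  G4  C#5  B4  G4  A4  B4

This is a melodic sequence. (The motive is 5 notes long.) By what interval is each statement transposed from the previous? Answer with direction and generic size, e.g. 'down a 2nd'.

up a 3rd

Taking 5-note groups, the heads are A4, C#5: the pattern moves up a 3rd.
From A4 to C#5: up a 3rd.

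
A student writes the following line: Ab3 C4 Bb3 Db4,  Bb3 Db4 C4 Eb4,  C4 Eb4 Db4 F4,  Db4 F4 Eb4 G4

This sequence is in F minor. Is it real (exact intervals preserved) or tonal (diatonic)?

tonal

Every note is diatonic to F minor.
Cell 1 has +4 semitones from note 1 to 2, but cell 2 has +3 — the interval quality changes while the contour stays the same, which is the hallmark of a tonal sequence.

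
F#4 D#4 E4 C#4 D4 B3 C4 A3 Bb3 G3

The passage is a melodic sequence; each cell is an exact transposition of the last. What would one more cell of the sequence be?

Ab3 F3

Taking 2-note groups, the heads are F#4, E4, D4, C4, Bb3: the pattern moves down a 2nd.
So cell 6 is Ab3 F3.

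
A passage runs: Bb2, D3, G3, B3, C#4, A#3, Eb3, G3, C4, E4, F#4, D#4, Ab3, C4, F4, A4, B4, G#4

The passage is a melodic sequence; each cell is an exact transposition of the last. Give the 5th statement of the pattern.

Gb4 Bb4 Eb5 G5 A5 F#5

Taking 6-note groups, the heads are Bb2, Eb3, Ab3: the pattern moves up a 4th.
Extending up a 4th: Db4 → Gb4.
So cell 5 is Gb4 Bb4 Eb5 G5 A5 F#5.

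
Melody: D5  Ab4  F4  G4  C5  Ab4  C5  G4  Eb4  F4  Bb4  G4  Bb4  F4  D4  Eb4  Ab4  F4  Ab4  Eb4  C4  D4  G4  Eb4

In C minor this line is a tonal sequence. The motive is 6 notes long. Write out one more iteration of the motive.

G4 D4 Bb3 C4 F4 D4

Unit = 6 notes; the statements start on D5, C5, Bb4, Ab4, moving down a 2nd each time.
So cell 5 is G4 D4 Bb3 C4 F4 D4.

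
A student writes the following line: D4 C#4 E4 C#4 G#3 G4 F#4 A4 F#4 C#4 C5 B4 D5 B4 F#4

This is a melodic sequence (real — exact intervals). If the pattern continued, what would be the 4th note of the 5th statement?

With 5-note cells, note 4 of each statement runs C#4, F#4, B4.
Each moves up a 4th. Continuing: E5 → A5.

A5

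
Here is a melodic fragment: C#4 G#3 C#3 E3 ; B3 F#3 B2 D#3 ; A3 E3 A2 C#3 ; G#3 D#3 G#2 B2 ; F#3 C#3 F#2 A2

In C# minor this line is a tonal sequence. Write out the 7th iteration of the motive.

D#3 A2 D#2 F#2

With a 4-note motive the entries are C#4, B3, A3, G#3, F#3, each down a 2nd from the previous.
Extending down a 2nd: E3 → D#3.
From D#3 the diatonic shape gives D#3 A2 D#2 F#2.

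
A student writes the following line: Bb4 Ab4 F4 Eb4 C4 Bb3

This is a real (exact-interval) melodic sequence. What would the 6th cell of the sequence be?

Taking 2-note groups, the heads are Bb4, F4, C4: the pattern moves down a 4th.
Continuing the starts: G3 → D3 → A2.
Statement 6 starts on A2 and keeps the same exact contour: A2 G2.

A2 G2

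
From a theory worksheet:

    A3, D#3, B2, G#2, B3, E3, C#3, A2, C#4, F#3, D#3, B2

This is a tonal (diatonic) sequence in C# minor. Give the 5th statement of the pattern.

The 4-note cells begin on A3, B3, C#4 — each up a 2nd from the last.
Extending up a 2nd: D#4 → E4.
So cell 5 is E4 A3 F#3 D#3.

E4 A3 F#3 D#3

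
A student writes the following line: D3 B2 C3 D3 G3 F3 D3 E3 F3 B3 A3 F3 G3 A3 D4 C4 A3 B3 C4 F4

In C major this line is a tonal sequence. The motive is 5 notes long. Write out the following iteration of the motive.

E4 C4 D4 E4 A4

Unit = 5 notes; the statements start on D3, F3, A3, C4, moving up a 3rd each time.
Statement 5 starts on E4 and keeps the same diatonic contour: E4 C4 D4 E4 A4.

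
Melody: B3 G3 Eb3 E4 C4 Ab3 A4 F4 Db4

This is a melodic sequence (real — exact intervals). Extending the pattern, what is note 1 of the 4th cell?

The unit is 3 notes. Position-1 pitches of the 3 shown cells: B3, E4, A4.
Each moves up a 4th; the next is D5.

D5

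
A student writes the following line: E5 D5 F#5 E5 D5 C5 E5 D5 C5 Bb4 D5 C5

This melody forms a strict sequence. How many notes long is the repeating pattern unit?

4

Try groups of 4 (3 cells in 12 notes):
E5 D5 F#5 E5 | D5 C5 E5 D5 | C5 Bb4 D5 C5
That's a consistent down a 2nd shift per cell, and no other grouping gives one.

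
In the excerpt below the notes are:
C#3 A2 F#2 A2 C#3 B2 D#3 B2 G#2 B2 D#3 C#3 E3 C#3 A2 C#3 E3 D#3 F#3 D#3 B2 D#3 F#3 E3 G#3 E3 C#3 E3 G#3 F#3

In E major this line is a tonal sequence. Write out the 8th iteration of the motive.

C#4 A3 F#3 A3 C#4 B3

With a 6-note motive the entries are C#3, D#3, E3, F#3, G#3, each up a 2nd from the previous.
Carrying on: A3 → B3 → C#4.
Statement 8 starts on C#4 and keeps the same diatonic contour: C#4 A3 F#3 A3 C#4 B3.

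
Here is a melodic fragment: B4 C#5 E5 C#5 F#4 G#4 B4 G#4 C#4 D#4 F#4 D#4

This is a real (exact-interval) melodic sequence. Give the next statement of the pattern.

Unit = 4 notes; the statements start on B4, F#4, C#4, moving down a 4th each time.
So cell 4 is G#3 A#3 C#4 A#3.

G#3 A#3 C#4 A#3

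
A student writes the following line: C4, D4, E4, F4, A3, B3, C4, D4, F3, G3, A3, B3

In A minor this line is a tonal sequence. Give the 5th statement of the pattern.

B2 C3 D3 E3

Taking 4-note groups, the heads are C4, A3, F3: the pattern moves down a 3rd.
Extending down a 3rd: D3 → B2.
So cell 5 is B2 C3 D3 E3.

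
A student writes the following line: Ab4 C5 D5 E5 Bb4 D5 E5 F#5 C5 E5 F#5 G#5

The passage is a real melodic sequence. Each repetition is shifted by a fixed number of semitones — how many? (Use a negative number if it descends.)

2

With a 4-note motive the entries are Ab4, Bb4, C5, each up a 2nd from the previous.
Counting half-steps from Ab4 to Bb4: 2.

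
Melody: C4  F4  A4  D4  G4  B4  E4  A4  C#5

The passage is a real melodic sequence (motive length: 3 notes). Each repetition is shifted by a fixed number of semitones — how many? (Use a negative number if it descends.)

2

The 3-note cells begin on C4, D4, E4 — each up a 2nd from the last.
Counting half-steps from C4 to D4: 2.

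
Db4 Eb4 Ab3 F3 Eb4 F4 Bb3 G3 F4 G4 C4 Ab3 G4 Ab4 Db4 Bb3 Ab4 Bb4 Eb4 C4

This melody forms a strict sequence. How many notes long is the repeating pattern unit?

4

There are 20 notes; a 4-note unit gives 5 cells:
Db4 Eb4 Ab3 F3 | Eb4 F4 Bb3 G3 | F4 G4 C4 Ab3 | G4 Ab4 Db4 Bb3 | Ab4 Bb4 Eb4 C4
Every group is a transposition up a 2nd of the one before; no shorter unit works.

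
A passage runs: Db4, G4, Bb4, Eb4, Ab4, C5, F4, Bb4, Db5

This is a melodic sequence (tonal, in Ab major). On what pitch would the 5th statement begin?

With a 3-note motive the entries are Db4, Eb4, F4, each up a 2nd from the previous.
Extending the heads up a 2nd: G4 → Ab4.

Ab4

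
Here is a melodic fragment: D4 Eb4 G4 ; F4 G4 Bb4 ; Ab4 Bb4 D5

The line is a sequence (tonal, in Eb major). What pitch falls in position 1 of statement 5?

Eb5

Grouping in 3s, the 1st note of each cell is D4, F4, Ab4.
Each moves up a 3rd. Continuing: C5 → Eb5.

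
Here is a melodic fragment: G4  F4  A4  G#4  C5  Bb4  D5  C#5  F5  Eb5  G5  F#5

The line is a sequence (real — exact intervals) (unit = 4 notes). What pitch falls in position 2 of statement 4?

Ab5

The unit is 4 notes. Position-2 pitches of the 3 shown cells: F4, Bb4, Eb5.
One more up a 4th gives Ab5.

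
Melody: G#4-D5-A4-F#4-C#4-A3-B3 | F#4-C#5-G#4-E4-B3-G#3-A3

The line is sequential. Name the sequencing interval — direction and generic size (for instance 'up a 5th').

down a 2nd

Unit = 7 notes; the statements start on G#4, F#4, moving down a 2nd each time.
From G#4 to F#4: down a 2nd.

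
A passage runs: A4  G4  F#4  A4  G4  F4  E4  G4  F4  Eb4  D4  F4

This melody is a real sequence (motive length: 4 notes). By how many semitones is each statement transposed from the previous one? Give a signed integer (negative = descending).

Unit = 4 notes; the statements start on A4, G4, F4, moving down a 2nd each time.
A4→G4 is 67 − 69 = -2 semitones.

-2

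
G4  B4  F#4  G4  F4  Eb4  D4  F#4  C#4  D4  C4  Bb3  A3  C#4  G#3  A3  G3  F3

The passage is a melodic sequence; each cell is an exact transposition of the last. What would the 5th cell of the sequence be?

B2 D#3 A#2 B2 A2 G2

Taking 6-note groups, the heads are G4, D4, A3: the pattern moves down a 4th.
Extending down a 4th: E3 → B2.
So cell 5 is B2 D#3 A#2 B2 A2 G2.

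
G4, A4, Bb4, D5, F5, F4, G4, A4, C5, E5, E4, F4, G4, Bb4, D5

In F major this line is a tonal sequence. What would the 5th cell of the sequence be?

C4 D4 E4 G4 Bb4

Unit = 5 notes; the statements start on G4, F4, E4, moving down a 2nd each time.
Continuing the starts: D4 → C4.
Statement 5 starts on C4 and keeps the same diatonic contour: C4 D4 E4 G4 Bb4.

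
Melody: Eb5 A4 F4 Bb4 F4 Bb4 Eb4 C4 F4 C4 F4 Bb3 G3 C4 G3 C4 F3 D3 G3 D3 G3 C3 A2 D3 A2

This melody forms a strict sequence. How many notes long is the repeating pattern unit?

5

25 notes total. Splitting into 5 groups of 5:
Eb5 A4 F4 Bb4 F4 | Bb4 Eb4 C4 F4 C4 | F4 Bb3 G3 C4 G3 | C4 F3 D3 G3 D3 | G3 C3 A2 D3 A2
Every group is a transposition down a 4th of the one before; no shorter unit works.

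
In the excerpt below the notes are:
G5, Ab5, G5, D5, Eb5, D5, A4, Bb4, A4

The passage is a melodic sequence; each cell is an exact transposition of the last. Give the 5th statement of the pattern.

With a 3-note motive the entries are G5, D5, A4, each down a 4th from the previous.
Carrying on: E4 → B3.
So cell 5 is B3 C4 B3.

B3 C4 B3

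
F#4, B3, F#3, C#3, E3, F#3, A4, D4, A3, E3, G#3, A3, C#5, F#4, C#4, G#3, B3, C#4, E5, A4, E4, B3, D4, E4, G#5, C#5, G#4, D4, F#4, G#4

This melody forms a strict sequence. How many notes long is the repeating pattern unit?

Try groups of 6 (5 cells in 30 notes):
F#4 B3 F#3 C#3 E3 F#3 | A4 D4 A3 E3 G#3 A3 | C#5 F#4 C#4 G#3 B3 C#4 | E5 A4 E4 B3 D4 E4 | G#5 C#5 G#4 D4 F#4 G#4
That's a consistent up a 3rd shift per cell, and no other grouping gives one.

6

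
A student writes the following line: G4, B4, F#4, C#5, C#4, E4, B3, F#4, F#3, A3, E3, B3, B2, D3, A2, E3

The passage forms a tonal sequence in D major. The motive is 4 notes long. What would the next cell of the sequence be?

The 4-note cells begin on G4, C#4, F#3, B2 — each down a 5th from the last.
So cell 5 is E2 G2 D2 A2.

E2 G2 D2 A2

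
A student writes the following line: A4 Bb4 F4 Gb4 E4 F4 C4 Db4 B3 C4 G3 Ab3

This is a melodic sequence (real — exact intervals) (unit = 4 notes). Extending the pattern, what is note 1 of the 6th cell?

Grouping in 4s, the 1st note of each cell is A4, E4, B3.
Each moves down a 4th. Continuing: F#3 → C#3 → G#2.

G#2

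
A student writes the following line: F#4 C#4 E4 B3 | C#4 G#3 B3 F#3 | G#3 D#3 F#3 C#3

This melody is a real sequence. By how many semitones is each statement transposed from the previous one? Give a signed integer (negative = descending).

-5

Unit = 4 notes; the statements start on F#4, C#4, G#3, moving down a 4th each time.
F#4 to C#4 spans -5 semitones.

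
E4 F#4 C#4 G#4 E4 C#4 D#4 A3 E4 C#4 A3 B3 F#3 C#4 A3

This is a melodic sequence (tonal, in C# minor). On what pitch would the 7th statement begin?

The 5-note cells begin on E4, C#4, A3 — each down a 3rd from the last.
Extending the heads down a 3rd: F#3 → D#3 → B2 → G#2.

G#2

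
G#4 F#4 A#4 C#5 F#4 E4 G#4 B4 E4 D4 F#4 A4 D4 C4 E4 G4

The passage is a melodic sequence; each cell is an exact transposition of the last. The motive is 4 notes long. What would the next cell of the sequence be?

The 4-note cells begin on G#4, F#4, E4, D4 — each down a 2nd from the last.
So cell 5 is C4 Bb3 D4 F4.

C4 Bb3 D4 F4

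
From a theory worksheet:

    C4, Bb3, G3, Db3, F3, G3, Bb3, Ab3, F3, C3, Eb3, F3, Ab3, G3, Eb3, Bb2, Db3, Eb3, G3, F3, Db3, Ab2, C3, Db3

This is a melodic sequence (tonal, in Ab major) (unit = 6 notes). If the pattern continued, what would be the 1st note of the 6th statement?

Grouping in 6s, the 1st note of each cell is C4, Bb3, Ab3, G3.
Carrying that down a 2nd forward: F3 → Eb3.

Eb3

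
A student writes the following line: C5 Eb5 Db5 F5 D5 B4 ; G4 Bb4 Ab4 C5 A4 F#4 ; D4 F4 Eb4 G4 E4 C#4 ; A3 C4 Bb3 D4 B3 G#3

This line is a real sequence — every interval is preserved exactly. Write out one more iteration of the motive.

E3 G3 F3 A3 F#3 D#3

With a 6-note motive the entries are C5, G4, D4, A3, each down a 4th from the previous.
Statement 5 starts on E3 and keeps the same exact contour: E3 G3 F3 A3 F#3 D#3.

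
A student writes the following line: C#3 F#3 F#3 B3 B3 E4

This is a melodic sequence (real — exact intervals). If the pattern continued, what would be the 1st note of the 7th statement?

G5

The unit is 2 notes. Position-1 pitches of the 3 shown cells: C#3, F#3, B3.
Extending up a 4th: E4 → A4 → D5 → G5.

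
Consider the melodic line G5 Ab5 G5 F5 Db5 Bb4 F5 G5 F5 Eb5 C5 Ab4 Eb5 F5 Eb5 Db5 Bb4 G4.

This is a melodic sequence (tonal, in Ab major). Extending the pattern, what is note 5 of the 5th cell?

Grouping in 6s, the 5th note of each cell is Db5, C5, Bb4.
Extending down a 2nd: Ab4 → G4.

G4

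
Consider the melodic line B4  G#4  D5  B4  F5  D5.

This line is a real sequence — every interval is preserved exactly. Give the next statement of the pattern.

Ab5 F5

Taking 2-note groups, the heads are B4, D5, F5: the pattern moves up a 3rd.
So cell 4 is Ab5 F5.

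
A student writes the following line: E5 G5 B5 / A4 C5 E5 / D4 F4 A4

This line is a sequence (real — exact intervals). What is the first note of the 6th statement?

Unit = 3 notes; the statements start on E5, A4, D4, moving down a 5th each time.
Continuing: G3 → C3 → F2. Statement 6 starts on F2.

F2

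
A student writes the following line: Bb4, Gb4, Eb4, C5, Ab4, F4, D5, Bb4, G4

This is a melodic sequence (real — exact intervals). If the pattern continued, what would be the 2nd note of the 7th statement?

Grouping in 3s, the 2nd note of each cell is Gb4, Ab4, Bb4.
Each moves up a 2nd. Continuing: C5 → D5 → E5 → F#5.

F#5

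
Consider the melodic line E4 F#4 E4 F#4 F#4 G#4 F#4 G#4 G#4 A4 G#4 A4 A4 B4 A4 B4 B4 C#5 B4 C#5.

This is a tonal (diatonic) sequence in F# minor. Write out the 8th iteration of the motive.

With a 4-note motive the entries are E4, F#4, G#4, A4, B4, each up a 2nd from the previous.
Extending up a 2nd: C#5 → D5 → E5.
Statement 8 starts on E5 and keeps the same diatonic contour: E5 F#5 E5 F#5.

E5 F#5 E5 F#5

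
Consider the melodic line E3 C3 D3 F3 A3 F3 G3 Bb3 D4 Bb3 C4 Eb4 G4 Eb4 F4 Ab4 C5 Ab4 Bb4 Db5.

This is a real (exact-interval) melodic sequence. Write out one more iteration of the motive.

F5 Db5 Eb5 Gb5

The 4-note cells begin on E3, A3, D4, G4, C5 — each up a 4th from the last.
From F5 the exact shape gives F5 Db5 Eb5 Gb5.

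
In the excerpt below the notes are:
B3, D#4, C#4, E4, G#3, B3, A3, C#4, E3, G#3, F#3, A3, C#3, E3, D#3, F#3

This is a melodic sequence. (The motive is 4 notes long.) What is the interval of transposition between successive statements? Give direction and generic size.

With a 4-note motive the entries are B3, G#3, E3, C#3, each down a 3rd from the previous.
B3 to G#3 is down a 3rd.

down a 3rd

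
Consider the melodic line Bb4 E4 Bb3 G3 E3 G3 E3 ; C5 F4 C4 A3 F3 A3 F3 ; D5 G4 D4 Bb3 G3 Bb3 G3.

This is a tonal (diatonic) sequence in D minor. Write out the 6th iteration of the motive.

G5 C5 G4 E4 C4 E4 C4

The 7-note cells begin on Bb4, C5, D5 — each up a 2nd from the last.
Continuing the starts: E5 → F5 → G5.
Statement 6 starts on G5 and keeps the same diatonic contour: G5 C5 G4 E4 C4 E4 C4.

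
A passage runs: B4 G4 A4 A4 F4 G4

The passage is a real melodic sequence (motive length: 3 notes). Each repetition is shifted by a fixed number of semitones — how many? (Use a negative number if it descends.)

Taking 3-note groups, the heads are B4, A4: the pattern moves down a 2nd.
Counting half-steps from B4 to A4: -2.

-2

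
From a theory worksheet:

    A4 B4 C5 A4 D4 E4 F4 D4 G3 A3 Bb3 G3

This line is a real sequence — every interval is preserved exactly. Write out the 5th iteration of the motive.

The 4-note cells begin on A4, D4, G3 — each down a 5th from the last.
Carrying on: C3 → F2.
So cell 5 is F2 G2 Ab2 F2.

F2 G2 Ab2 F2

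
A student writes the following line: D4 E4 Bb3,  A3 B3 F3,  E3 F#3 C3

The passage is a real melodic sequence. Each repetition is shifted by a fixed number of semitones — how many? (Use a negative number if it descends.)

-5

Unit = 3 notes; the statements start on D4, A3, E3, moving down a 4th each time.
Counting half-steps from D4 to A3: -5.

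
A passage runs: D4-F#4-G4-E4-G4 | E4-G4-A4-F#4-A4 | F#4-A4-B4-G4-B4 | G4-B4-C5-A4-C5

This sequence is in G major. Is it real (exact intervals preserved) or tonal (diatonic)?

tonal

Every note is diatonic to G major.
Cell 1 has +4 semitones from note 1 to 2, but cell 2 has +3 — the interval quality changes while the contour stays the same, which is the hallmark of a tonal sequence.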